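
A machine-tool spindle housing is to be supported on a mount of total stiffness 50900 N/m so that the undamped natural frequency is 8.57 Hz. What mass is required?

ω_n = 2πf_n = 2π × 8.57 = 53.85 rad/s.
m = k/ω_n² = 50900/53.85² = 50900/2899 = 17.55 kg.

17.6 kg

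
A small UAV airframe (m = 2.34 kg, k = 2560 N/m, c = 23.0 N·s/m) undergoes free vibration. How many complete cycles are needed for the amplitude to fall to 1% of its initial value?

5 cycles

ζ = c/(2√(km)) = 23.0/(2√(2560 × 2.34)) = 23.0/154.8 = 0.1486.
Logarithmic decrement δ = 2πζ/√(1 − ζ²) = 2π × 0.1486/√(1 − 0.0221) = 0.9441.
x_n/x₀ = e^(−nδ) ≤ 0.01; take ln: n ≥ ln(1/0.01)/δ = 4.605/0.9441 = 4.878.
So 5 complete cycles are required.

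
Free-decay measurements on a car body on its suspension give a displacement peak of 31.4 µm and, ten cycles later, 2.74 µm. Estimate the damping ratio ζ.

0.0388

Logarithmic decrement δ = (1/n)·ln(x₀/x_n) = (1/10)·ln(31.4/2.74) = (1/10)·ln(11.46) = 0.2439.
ζ = δ/√(4π² + δ²) = 0.2439/√(39.48 + 0.0595) = 0.2439/6.288 = 0.03879.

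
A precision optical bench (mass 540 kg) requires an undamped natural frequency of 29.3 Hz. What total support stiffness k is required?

18300000 N/m

ω_n = 2πf_n = 2π × 29.3 = 184.1 rad/s.
k = m·ω_n² = 540 × 184.1² = 540 × 33890 = 18300000 N/m.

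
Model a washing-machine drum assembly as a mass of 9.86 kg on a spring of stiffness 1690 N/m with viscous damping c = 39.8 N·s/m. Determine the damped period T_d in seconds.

0.486 s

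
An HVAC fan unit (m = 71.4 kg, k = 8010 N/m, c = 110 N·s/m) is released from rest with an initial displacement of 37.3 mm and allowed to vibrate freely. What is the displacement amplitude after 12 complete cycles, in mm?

0.153 mm

ζ = c/(2√(km)) = 110/(2√(8010 × 71.4)) = 110/1512 = 0.07273.
Logarithmic decrement δ = 2πζ/√(1 − ζ²) = 2π × 0.07273/√(1 − 0.00529) = 0.4582.
After n cycles, x_n/x₀ = e^(−nδ), so x_12 = 37.3 × e^(−12 × 0.4582) = 37.3 × 0.004095 = 0.1527 mm.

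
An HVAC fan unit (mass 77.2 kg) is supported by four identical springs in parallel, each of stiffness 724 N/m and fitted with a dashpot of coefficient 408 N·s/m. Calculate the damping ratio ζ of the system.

0.431

Parallel springs add: k_eq = 4 × 724 = 2896 N/m.
ω_n = √(k_eq/m) = √(2896/77.2) = 6.125 rad/s.
Critical damping c_c = 2√(k_eq·m) = 2√(2896 × 77.2) = 945.7 N·s/m, so ζ = c/c_c = 408/945.7 = 0.4314.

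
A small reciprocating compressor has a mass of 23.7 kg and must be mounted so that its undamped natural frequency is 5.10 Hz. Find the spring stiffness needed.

ω_n = 2πf_n = 2π × 5.10 = 32.04 rad/s.
k = m·ω_n² = 23.7 × 32.04² = 23.7 × 1027 = 24340 N/m.

24300 N/m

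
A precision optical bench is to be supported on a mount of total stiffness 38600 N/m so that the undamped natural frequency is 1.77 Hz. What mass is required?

312 kg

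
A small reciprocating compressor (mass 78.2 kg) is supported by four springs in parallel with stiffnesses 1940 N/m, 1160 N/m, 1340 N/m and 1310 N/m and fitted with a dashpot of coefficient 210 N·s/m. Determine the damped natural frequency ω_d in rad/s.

8.47 rad/s

Parallel springs add: k_eq = 1940 + 1160 + 1340 + 1310 = 5750 N/m.
ω_n = √(k_eq/m) = √(5750/78.2) = 8.575 rad/s.
Critical damping c_c = 2√(k_eq·m) = 2√(5750 × 78.2) = 1341 N·s/m, so ζ = c/c_c = 210/1341 = 0.1566.
ω_d = ω_n√(1 − ζ²) = 8.575 × √(1 − 0.0245) = 8.469 rad/s.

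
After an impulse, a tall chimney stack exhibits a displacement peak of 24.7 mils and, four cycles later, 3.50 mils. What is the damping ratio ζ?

0.0775

Logarithmic decrement δ = (1/n)·ln(x₀/x_n) = (1/4)·ln(24.7/3.50) = (1/4)·ln(7.057) = 0.4885.
ζ = δ/√(4π² + δ²) = 0.4885/√(39.48 + 0.239) = 0.4885/6.302 = 0.07751.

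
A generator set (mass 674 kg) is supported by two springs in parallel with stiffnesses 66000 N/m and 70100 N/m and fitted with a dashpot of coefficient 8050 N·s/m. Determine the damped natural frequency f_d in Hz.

2.05 Hz

Parallel springs add: k_eq = 66000 + 70100 = 136100 N/m.
ω_n = √(k_eq/m) = √(136100/674) = 14.21 rad/s.
Critical damping c_c = 2√(k_eq·m) = 2√(136100 × 674) = 19160 N·s/m, so ζ = c/c_c = 8050/19160 = 0.4202.
ω_d = ω_n√(1 − ζ²) = 14.21 × √(1 − 0.177) = 12.89 rad/s.
f_d = ω_d/(2π) = 2.052 Hz.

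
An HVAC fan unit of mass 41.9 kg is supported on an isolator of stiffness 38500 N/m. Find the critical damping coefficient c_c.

2540 N·s/m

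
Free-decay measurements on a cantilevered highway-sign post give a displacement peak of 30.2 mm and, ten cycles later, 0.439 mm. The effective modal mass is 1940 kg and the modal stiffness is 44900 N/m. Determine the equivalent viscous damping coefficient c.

Logarithmic decrement δ = (1/n)·ln(x₀/x_n) = (1/10)·ln(30.2/0.439) = (1/10)·ln(68.79) = 0.4231.
ζ = δ/√(4π² + δ²) = 0.4231/√(39.48 + 0.179) = 0.4231/6.297 = 0.06719.
c = ζ · 2√(km) = 0.06719 × 2√(44900 × 1940) = 0.06719 × 18670 = 1254 N·s/m.

1250 N·s/m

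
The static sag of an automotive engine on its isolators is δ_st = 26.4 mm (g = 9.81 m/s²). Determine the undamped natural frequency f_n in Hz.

3.07 Hz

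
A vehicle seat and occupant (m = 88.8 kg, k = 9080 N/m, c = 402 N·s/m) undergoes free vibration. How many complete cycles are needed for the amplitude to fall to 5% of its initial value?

3 cycles

ζ = c/(2√(km)) = 402/(2√(9080 × 88.8)) = 402/1796 = 0.2238.
Logarithmic decrement δ = 2πζ/√(1 − ζ²) = 2π × 0.2238/√(1 − 0.0501) = 1.443.
x_n/x₀ = e^(−nδ) ≤ 0.05; take ln: n ≥ ln(1/0.05)/δ = 2.996/1.443 = 2.076.
So 3 complete cycles are required.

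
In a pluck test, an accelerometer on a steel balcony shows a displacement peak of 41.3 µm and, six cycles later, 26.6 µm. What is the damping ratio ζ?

0.0117

Logarithmic decrement δ = (1/n)·ln(x₀/x_n) = (1/6)·ln(41.3/26.6) = (1/6)·ln(1.553) = 0.07333.
ζ = δ/√(4π² + δ²) = 0.07333/√(39.48 + 0.00538) = 0.07333/6.284 = 0.01167.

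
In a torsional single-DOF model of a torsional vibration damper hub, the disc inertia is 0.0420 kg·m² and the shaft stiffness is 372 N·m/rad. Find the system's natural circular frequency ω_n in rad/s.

ω_n = √(k_t/J) = √(372/0.0420) = √8857 = 94.11 rad/s.

94.1 rad/s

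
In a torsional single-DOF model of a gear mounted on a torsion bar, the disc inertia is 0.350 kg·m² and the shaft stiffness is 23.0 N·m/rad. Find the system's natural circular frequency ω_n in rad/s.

ω_n = √(k_t/J) = √(23.0/0.350) = √65.71 = 8.106 rad/s.

8.11 rad/s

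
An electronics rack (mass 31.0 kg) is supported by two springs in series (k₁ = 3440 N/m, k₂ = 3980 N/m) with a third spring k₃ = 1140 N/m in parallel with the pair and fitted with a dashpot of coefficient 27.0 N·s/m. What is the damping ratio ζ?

Series pair: k_s = k₁k₂/(k₁+k₂) = (3440)(3980)/(3440 + 3980) = 1845 N/m. In parallel with k₃: k_eq = 1845 + 1140 = 2985 N/m.
ω_n = √(k_eq/m) = √(2985/31.0) = 9.813 rad/s.
Critical damping c_c = 2√(k_eq·m) = 2√(2985 × 31.0) = 608.4 N·s/m, so ζ = c/c_c = 27.0/608.4 = 0.04438.

0.0444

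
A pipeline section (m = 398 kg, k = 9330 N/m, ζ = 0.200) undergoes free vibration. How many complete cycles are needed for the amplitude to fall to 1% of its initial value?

4 cycles

Logarithmic decrement δ = 2πζ/√(1 − ζ²) = 2π × 0.2000/√(1 − 0.0400) = 1.283.
x_n/x₀ = e^(−nδ) ≤ 0.01; take ln: n ≥ ln(1/0.01)/δ = 4.605/1.283 = 3.591.
So 4 complete cycles are required.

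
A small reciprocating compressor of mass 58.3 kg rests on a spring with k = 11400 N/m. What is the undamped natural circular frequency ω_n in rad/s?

14.0 rad/s

ω_n = √(k/m) = √(11400/58.3) = √195.5 = 13.98 rad/s.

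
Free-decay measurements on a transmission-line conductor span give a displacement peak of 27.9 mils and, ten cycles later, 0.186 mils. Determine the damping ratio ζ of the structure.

0.0795

Logarithmic decrement δ = (1/n)·ln(x₀/x_n) = (1/10)·ln(27.9/0.186) = (1/10)·ln(150.0) = 0.5011.
ζ = δ/√(4π² + δ²) = 0.5011/√(39.48 + 0.251) = 0.5011/6.303 = 0.07949.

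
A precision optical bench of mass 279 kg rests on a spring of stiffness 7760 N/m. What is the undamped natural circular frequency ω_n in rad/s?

5.27 rad/s

ω_n = √(k/m) = √(7760/279) = √27.81 = 5.274 rad/s.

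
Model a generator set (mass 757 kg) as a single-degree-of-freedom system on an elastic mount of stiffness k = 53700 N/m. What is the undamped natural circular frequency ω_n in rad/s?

8.42 rad/s

ω_n = √(k/m) = √(53700/757) = √70.94 = 8.422 rad/s.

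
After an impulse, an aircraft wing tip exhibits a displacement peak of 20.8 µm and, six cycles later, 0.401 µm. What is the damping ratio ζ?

Logarithmic decrement δ = (1/n)·ln(x₀/x_n) = (1/6)·ln(20.8/0.401) = (1/6)·ln(51.87) = 0.6581.
ζ = δ/√(4π² + δ²) = 0.6581/√(39.48 + 0.433) = 0.6581/6.318 = 0.1042.

0.104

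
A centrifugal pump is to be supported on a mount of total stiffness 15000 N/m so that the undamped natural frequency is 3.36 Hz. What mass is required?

ω_n = 2πf_n = 2π × 3.36 = 21.11 rad/s.
m = k/ω_n² = 15000/21.11² = 15000/445.7 = 33.66 kg.

33.7 kg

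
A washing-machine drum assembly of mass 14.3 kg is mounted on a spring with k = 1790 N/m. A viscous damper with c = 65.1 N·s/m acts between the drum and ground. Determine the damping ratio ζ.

ω_n = √(k/m) = √(1790/14.3) = 11.19 rad/s.
Critical damping c_c = 2√(k·m) = 2√(1790 × 14.3) = 320.0 N·s/m, so ζ = c/c_c = 65.1/320.0 = 0.2034.

0.203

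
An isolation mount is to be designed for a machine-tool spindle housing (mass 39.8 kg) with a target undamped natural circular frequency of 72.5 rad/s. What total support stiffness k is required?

209000 N/m

k = m·ω_n² = 39.8 × 72.50² = 39.8 × 5256 = 209200 N/m.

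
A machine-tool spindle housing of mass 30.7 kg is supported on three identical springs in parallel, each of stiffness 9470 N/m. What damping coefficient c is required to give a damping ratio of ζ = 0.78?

Parallel springs add: k_eq = 3 × 9470 = 28410 N/m.
c_c = 2√(k_eq·m) = 2√(28410 × 30.7) = 1868 N·s/m.
c = ζ·c_c = 0.78 × 1868 = 1457 N·s/m.

1460 N·s/m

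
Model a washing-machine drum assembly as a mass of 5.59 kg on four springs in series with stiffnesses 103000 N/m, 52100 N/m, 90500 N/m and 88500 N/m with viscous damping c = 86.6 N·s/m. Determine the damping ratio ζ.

Series springs: 1/k_eq = 1/103000 + 1/52100 + 1/90500 + 1/88500 = 5.125×10^-5, so k_eq = 19510 N/m.
ω_n = √(k_eq/m) = √(19510/5.59) = 59.08 rad/s.
Critical damping c_c = 2√(k_eq·m) = 2√(19510 × 5.59) = 660.5 N·s/m, so ζ = c/c_c = 86.6/660.5 = 0.1311.

0.131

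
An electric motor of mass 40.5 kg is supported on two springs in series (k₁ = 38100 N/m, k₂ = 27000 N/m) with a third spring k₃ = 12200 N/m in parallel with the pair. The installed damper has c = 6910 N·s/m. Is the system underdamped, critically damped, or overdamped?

overdamped

Series pair: k_s = k₁k₂/(k₁+k₂) = (38100)(27000)/(38100 + 27000) = 15800 N/m. In parallel with k₃: k_eq = 15800 + 12200 = 28000 N/m.
c_c = 2√(k_eq·m) = 2130 N·s/m; ζ = c/c_c = 6910/2130 = 3.24.
Since ζ > 1 the system is overdamped.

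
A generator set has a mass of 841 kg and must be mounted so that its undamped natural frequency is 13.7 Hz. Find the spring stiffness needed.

ω_n = 2πf_n = 2π × 13.7 = 86.08 rad/s.
k = m·ω_n² = 841 × 86.08² = 841 × 7410 = 6232000 N/m.

6230000 N/m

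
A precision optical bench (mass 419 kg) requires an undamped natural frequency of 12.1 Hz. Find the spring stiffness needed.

2420000 N/m

ω_n = 2πf_n = 2π × 12.1 = 76.03 rad/s.
k = m·ω_n² = 419 × 76.03² = 419 × 5780 = 2422000 N/m.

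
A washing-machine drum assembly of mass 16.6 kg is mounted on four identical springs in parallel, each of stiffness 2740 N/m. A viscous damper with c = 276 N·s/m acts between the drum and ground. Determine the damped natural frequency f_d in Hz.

3.87 Hz

Parallel springs add: k_eq = 4 × 2740 = 10960 N/m.
ω_n = √(k_eq/m) = √(10960/16.6) = 25.70 rad/s.
Critical damping c_c = 2√(k_eq·m) = 2√(10960 × 16.6) = 853.1 N·s/m, so ζ = c/c_c = 276/853.1 = 0.3235.
ω_d = ω_n√(1 − ζ²) = 25.70 × √(1 − 0.105) = 24.31 rad/s.
f_d = ω_d/(2π) = 3.870 Hz.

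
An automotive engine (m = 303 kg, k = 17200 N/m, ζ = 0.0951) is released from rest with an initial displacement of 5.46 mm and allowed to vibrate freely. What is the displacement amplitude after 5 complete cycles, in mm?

0.271 mm

Logarithmic decrement δ = 2πζ/√(1 − ζ²) = 2π × 0.09510/√(1 − 0.00904) = 0.6003.
After n cycles, x_n/x₀ = e^(−nδ), so x_5 = 5.46 × e^(−5 × 0.6003) = 5.46 × 0.04972 = 0.2715 mm.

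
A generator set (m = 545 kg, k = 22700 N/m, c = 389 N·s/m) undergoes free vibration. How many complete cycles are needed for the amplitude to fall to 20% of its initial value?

5 cycles

ζ = c/(2√(km)) = 389/(2√(22700 × 545)) = 389/7035 = 0.05530.
Logarithmic decrement δ = 2πζ/√(1 − ζ²) = 2π × 0.05530/√(1 − 0.00306) = 0.3480.
x_n/x₀ = e^(−nδ) ≤ 0.2; take ln: n ≥ ln(1/0.2)/δ = 1.609/0.3480 = 4.625.
So 5 complete cycles are required.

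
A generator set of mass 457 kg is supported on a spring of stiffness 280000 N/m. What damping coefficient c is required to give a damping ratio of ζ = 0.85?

c_c = 2√(k·m) = 2√(280000 × 457) = 22620 N·s/m.
c = ζ·c_c = 0.85 × 22620 = 19230 N·s/m.

19200 N·s/m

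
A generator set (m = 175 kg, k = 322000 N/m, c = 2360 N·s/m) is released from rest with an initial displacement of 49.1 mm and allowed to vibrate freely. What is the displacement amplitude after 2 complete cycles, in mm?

6.64 mm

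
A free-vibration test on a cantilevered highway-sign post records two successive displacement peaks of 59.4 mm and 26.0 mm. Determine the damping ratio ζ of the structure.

0.130

Logarithmic decrement δ = (1/n)·ln(x₀/x_n) = (1/1)·ln(59.4/26.0) = (1/1)·ln(2.285) = 0.8262.
ζ = δ/√(4π² + δ²) = 0.8262/√(39.48 + 0.683) = 0.8262/6.337 = 0.1304.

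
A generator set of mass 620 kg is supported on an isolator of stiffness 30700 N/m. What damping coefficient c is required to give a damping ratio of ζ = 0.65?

c_c = 2√(k·m) = 2√(30700 × 620) = 8726 N·s/m.
c = ζ·c_c = 0.65 × 8726 = 5672 N·s/m.

5670 N·s/m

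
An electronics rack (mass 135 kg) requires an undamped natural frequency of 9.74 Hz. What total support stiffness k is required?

506000 N/m

ω_n = 2πf_n = 2π × 9.74 = 61.20 rad/s.
k = m·ω_n² = 135 × 61.20² = 135 × 3745 = 505600 N/m.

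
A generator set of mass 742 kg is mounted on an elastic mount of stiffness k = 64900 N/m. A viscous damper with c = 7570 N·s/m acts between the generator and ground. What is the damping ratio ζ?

0.545

ω_n = √(k/m) = √(64900/742) = 9.352 rad/s.
Critical damping c_c = 2√(k·m) = 2√(64900 × 742) = 13880 N·s/m, so ζ = c/c_c = 7570/13880 = 0.5454.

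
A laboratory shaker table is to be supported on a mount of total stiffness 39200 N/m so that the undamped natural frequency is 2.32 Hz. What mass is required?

184 kg

ω_n = 2πf_n = 2π × 2.32 = 14.58 rad/s.
m = k/ω_n² = 39200/14.58² = 39200/212.5 = 184.5 kg.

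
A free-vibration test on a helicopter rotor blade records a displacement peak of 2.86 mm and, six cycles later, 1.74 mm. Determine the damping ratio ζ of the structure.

0.0132

Logarithmic decrement δ = (1/n)·ln(x₀/x_n) = (1/6)·ln(2.86/1.74) = (1/6)·ln(1.644) = 0.08282.
ζ = δ/√(4π² + δ²) = 0.08282/√(39.48 + 0.00686) = 0.08282/6.284 = 0.01318.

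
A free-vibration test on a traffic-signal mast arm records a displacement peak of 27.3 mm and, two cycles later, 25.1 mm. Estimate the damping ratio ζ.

Logarithmic decrement δ = (1/n)·ln(x₀/x_n) = (1/2)·ln(27.3/25.1) = (1/2)·ln(1.088) = 0.04201.
ζ = δ/√(4π² + δ²) = 0.04201/√(39.48 + 0.00176) = 0.04201/6.283 = 0.006686.

0.00669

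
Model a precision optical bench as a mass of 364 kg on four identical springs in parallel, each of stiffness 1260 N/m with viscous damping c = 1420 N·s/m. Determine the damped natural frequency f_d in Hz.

0.504 Hz

Parallel springs add: k_eq = 4 × 1260 = 5040 N/m.
ω_n = √(k_eq/m) = √(5040/364) = 3.721 rad/s.
Critical damping c_c = 2√(k_eq·m) = 2√(5040 × 364) = 2709 N·s/m, so ζ = c/c_c = 1420/2709 = 0.5242.
ω_d = ω_n√(1 − ζ²) = 3.721 × √(1 − 0.275) = 3.169 rad/s.
f_d = ω_d/(2π) = 0.5043 Hz.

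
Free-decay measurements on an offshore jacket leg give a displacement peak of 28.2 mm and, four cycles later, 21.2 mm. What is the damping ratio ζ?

0.0114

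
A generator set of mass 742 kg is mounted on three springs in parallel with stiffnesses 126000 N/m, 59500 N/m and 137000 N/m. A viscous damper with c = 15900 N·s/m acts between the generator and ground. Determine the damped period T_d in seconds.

Parallel springs add: k_eq = 126000 + 59500 + 137000 = 322500 N/m.
ω_n = √(k_eq/m) = √(322500/742) = 20.85 rad/s.
Critical damping c_c = 2√(k_eq·m) = 2√(322500 × 742) = 30940 N·s/m, so ζ = c/c_c = 15900/30940 = 0.5139.
ω_d = ω_n√(1 − ζ²) = 20.85 × √(1 − 0.264) = 17.88 rad/s.
T_d = 2π/ω_d = 0.3513 s.

0.351 s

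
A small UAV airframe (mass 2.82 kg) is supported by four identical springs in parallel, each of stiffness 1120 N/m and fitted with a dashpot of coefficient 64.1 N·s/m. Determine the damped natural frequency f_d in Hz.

6.08 Hz

Parallel springs add: k_eq = 4 × 1120 = 4480 N/m.
ω_n = √(k_eq/m) = √(4480/2.82) = 39.86 rad/s.
Critical damping c_c = 2√(k_eq·m) = 2√(4480 × 2.82) = 224.8 N·s/m, so ζ = c/c_c = 64.1/224.8 = 0.2851.
ω_d = ω_n√(1 − ζ²) = 39.86 × √(1 − 0.0813) = 38.20 rad/s.
f_d = ω_d/(2π) = 6.080 Hz.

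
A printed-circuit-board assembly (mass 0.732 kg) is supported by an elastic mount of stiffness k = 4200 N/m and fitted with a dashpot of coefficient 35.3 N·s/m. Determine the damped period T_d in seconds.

ω_n = √(k/m) = √(4200/0.732) = 75.75 rad/s.
Critical damping c_c = 2√(k·m) = 2√(4200 × 0.732) = 110.9 N·s/m, so ζ = c/c_c = 35.3/110.9 = 0.3183.
ω_d = ω_n√(1 − ζ²) = 75.75 × √(1 − 0.101) = 71.81 rad/s.
T_d = 2π/ω_d = 0.08750 s.

0.0875 s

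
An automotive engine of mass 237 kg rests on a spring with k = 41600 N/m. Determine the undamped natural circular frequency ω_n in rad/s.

ω_n = √(k/m) = √(41600/237) = √175.5 = 13.25 rad/s.

13.2 rad/s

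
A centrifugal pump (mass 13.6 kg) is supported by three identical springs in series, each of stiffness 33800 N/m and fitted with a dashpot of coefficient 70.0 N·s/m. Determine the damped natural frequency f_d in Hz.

4.56 Hz

Series springs: 1/k_eq = 3/33800, so k_eq = 33800/3 = 11270 N/m.
ω_n = √(k_eq/m) = √(11270/13.6) = 28.78 rad/s.
Critical damping c_c = 2√(k_eq·m) = 2√(11270 × 13.6) = 782.9 N·s/m, so ζ = c/c_c = 70.0/782.9 = 0.08941.
ω_d = ω_n√(1 − ζ²) = 28.78 × √(1 − 0.00799) = 28.67 rad/s.
f_d = ω_d/(2π) = 4.563 Hz.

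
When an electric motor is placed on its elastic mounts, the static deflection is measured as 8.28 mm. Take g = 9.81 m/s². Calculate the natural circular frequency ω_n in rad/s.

34.4 rad/s

ω_n = √(g/δ_st) = √(9.81/0.00828) = √1185 = 34.42 rad/s.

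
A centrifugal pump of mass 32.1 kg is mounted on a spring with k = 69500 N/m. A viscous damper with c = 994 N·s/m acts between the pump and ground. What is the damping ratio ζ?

ω_n = √(k/m) = √(69500/32.1) = 46.53 rad/s.
Critical damping c_c = 2√(k·m) = 2√(69500 × 32.1) = 2987 N·s/m, so ζ = c/c_c = 994/2987 = 0.3327.

0.333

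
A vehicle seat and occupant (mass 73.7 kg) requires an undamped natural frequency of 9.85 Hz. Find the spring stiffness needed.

ω_n = 2πf_n = 2π × 9.85 = 61.89 rad/s.
k = m·ω_n² = 73.7 × 61.89² = 73.7 × 3830 = 282300 N/m.

282000 N/m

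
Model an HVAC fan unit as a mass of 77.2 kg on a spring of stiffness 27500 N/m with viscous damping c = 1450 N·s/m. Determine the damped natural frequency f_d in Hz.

ω_n = √(k/m) = √(27500/77.2) = 18.87 rad/s.
Critical damping c_c = 2√(k·m) = 2√(27500 × 77.2) = 2914 N·s/m, so ζ = c/c_c = 1450/2914 = 0.4976.
ω_d = ω_n√(1 − ζ²) = 18.87 × √(1 − 0.248) = 16.37 rad/s.
f_d = ω_d/(2π) = 2.606 Hz.

2.61 Hz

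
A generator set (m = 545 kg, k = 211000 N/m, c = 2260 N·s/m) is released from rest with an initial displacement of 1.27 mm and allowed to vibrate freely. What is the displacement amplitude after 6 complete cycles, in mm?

0.0234 mm

ζ = c/(2√(km)) = 2260/(2√(211000 × 545)) = 2260/21450 = 0.1054.
Logarithmic decrement δ = 2πζ/√(1 − ζ²) = 2π × 0.1054/√(1 − 0.0111) = 0.6658.
After n cycles, x_n/x₀ = e^(−nδ), so x_6 = 1.27 × e^(−6 × 0.6658) = 1.27 × 0.01841 = 0.02338 mm.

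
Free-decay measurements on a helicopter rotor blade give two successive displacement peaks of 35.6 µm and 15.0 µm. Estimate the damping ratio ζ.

Logarithmic decrement δ = (1/n)·ln(x₀/x_n) = (1/1)·ln(35.6/15.0) = (1/1)·ln(2.373) = 0.8643.
ζ = δ/√(4π² + δ²) = 0.8643/√(39.48 + 0.747) = 0.8643/6.342 = 0.1363.

0.136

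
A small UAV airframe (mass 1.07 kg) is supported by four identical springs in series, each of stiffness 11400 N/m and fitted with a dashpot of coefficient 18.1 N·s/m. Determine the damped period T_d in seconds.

Series springs: 1/k_eq = 4/11400, so k_eq = 11400/4 = 2850 N/m.
ω_n = √(k_eq/m) = √(2850/1.07) = 51.61 rad/s.
Critical damping c_c = 2√(k_eq·m) = 2√(2850 × 1.07) = 110.4 N·s/m, so ζ = c/c_c = 18.1/110.4 = 0.1639.
ω_d = ω_n√(1 − ζ²) = 51.61 × √(1 − 0.0269) = 50.91 rad/s.
T_d = 2π/ω_d = 0.1234 s.

0.123 s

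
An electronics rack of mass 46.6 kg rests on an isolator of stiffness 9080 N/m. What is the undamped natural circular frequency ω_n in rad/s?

14.0 rad/s

ω_n = √(k/m) = √(9080/46.6) = √194.8 = 13.96 rad/s.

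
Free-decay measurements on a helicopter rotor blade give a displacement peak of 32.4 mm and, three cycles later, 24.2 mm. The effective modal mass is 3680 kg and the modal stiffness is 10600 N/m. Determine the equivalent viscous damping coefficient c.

Logarithmic decrement δ = (1/n)·ln(x₀/x_n) = (1/3)·ln(32.4/24.2) = (1/3)·ln(1.339) = 0.09727.
ζ = δ/√(4π² + δ²) = 0.09727/√(39.48 + 0.00946) = 0.09727/6.284 = 0.01548.
c = ζ · 2√(km) = 0.01548 × 2√(10600 × 3680) = 0.01548 × 12490 = 193.4 N·s/m.

193 N·s/m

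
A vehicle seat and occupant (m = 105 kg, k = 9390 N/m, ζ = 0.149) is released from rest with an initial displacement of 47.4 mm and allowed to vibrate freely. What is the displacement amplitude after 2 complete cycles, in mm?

Logarithmic decrement δ = 2πζ/√(1 − ζ²) = 2π × 0.1490/√(1 − 0.0222) = 0.9468.
After n cycles, x_n/x₀ = e^(−nδ), so x_2 = 47.4 × e^(−2 × 0.9468) = 47.4 × 0.1505 = 7.136 mm.

7.14 mm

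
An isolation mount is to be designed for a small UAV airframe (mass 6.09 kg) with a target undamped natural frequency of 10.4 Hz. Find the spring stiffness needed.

ω_n = 2πf_n = 2π × 10.4 = 65.35 rad/s.
k = m·ω_n² = 6.09 × 65.35² = 6.09 × 4270 = 26000 N/m.

26000 N/m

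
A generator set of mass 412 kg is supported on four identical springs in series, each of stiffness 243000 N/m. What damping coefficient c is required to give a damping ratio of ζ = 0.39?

Series springs: 1/k_eq = 4/243000, so k_eq = 243000/4 = 60750 N/m.
c_c = 2√(k_eq·m) = 2√(60750 × 412) = 10010 N·s/m.
c = ζ·c_c = 0.39 × 10010 = 3902 N·s/m.

3900 N·s/m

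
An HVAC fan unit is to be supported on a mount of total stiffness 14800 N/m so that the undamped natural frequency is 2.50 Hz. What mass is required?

ω_n = 2πf_n = 2π × 2.50 = 15.71 rad/s.
m = k/ω_n² = 14800/15.71² = 14800/246.7 = 59.98 kg.

60.0 kg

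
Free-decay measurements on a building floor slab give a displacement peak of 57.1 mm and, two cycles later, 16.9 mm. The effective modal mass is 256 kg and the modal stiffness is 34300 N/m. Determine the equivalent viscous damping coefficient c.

572 N·s/m

Logarithmic decrement δ = (1/n)·ln(x₀/x_n) = (1/2)·ln(57.1/16.9) = (1/2)·ln(3.379) = 0.6087.
ζ = δ/√(4π² + δ²) = 0.6087/√(39.48 + 0.371) = 0.6087/6.313 = 0.09643.
c = ζ · 2√(km) = 0.09643 × 2√(34300 × 256) = 0.09643 × 5926 = 571.5 N·s/m.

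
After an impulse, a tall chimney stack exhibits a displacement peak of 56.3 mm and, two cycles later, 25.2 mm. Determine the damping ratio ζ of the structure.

0.0638

Logarithmic decrement δ = (1/n)·ln(x₀/x_n) = (1/2)·ln(56.3/25.2) = (1/2)·ln(2.234) = 0.4019.
ζ = δ/√(4π² + δ²) = 0.4019/√(39.48 + 0.162) = 0.4019/6.296 = 0.06384.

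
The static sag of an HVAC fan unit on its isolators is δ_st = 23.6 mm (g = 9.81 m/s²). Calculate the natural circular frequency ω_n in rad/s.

ω_n = √(g/δ_st) = √(9.81/0.0236) = √415.7 = 20.39 rad/s.

20.4 rad/s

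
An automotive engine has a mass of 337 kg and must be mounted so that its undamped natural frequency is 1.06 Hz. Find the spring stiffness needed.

ω_n = 2πf_n = 2π × 1.06 = 6.660 rad/s.
k = m·ω_n² = 337 × 6.660² = 337 × 44.36 = 14950 N/m.

14900 N/m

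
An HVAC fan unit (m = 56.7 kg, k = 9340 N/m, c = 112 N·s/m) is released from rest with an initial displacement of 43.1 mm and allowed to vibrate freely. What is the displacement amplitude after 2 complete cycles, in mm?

ζ = c/(2√(km)) = 112/(2√(9340 × 56.7)) = 112/1455 = 0.07695.
Logarithmic decrement δ = 2πζ/√(1 − ζ²) = 2π × 0.07695/√(1 − 0.00592) = 0.4849.
After n cycles, x_n/x₀ = e^(−nδ), so x_2 = 43.1 × e^(−2 × 0.4849) = 43.1 × 0.3791 = 16.34 mm.

16.3 mm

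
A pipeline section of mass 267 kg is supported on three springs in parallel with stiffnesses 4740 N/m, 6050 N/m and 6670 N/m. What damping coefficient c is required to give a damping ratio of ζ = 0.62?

Parallel springs add: k_eq = 4740 + 6050 + 6670 = 17460 N/m.
c_c = 2√(k_eq·m) = 2√(17460 × 267) = 4318 N·s/m.
c = ζ·c_c = 0.62 × 4318 = 2677 N·s/m.

2680 N·s/m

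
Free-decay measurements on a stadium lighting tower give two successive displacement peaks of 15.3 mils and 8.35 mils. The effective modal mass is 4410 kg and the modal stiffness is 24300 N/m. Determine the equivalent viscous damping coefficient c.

Logarithmic decrement δ = (1/n)·ln(x₀/x_n) = (1/1)·ln(15.3/8.35) = (1/1)·ln(1.832) = 0.6056.
ζ = δ/√(4π² + δ²) = 0.6056/√(39.48 + 0.367) = 0.6056/6.312 = 0.09594.
c = ζ · 2√(km) = 0.09594 × 2√(24300 × 4410) = 0.09594 × 20700 = 1986 N·s/m.

1990 N·s/m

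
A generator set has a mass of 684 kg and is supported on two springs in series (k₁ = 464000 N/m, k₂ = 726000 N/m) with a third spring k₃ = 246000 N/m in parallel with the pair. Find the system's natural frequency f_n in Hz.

4.43 Hz

Series pair: k_s = k₁k₂/(k₁+k₂) = (464000)(726000)/(464000 + 726000) = 283100 N/m. In parallel with k₃: k_eq = 283100 + 246000 = 529100 N/m.
ω_n = √(k_eq/m) = √(529100/684) = √773.5 = 27.81 rad/s.
f_n = ω_n/(2π) = 27.81/6.283 = 4.426 Hz.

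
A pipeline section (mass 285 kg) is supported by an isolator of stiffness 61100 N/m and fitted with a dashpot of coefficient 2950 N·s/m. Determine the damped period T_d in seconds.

ω_n = √(k/m) = √(61100/285) = 14.64 rad/s.
Critical damping c_c = 2√(k·m) = 2√(61100 × 285) = 8346 N·s/m, so ζ = c/c_c = 2950/8346 = 0.3535.
ω_d = ω_n√(1 − ζ²) = 14.64 × √(1 − 0.125) = 13.70 rad/s.
T_d = 2π/ω_d = 0.4587 s.

0.459 s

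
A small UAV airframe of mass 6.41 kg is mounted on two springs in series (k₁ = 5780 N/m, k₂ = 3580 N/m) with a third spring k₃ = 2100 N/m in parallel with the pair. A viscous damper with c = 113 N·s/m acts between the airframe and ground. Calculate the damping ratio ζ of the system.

Series pair: k_s = k₁k₂/(k₁+k₂) = (5780)(3580)/(5780 + 3580) = 2211 N/m. In parallel with k₃: k_eq = 2211 + 2100 = 4311 N/m.
ω_n = √(k_eq/m) = √(4311/6.41) = 25.93 rad/s.
Critical damping c_c = 2√(k_eq·m) = 2√(4311 × 6.41) = 332.5 N·s/m, so ζ = c/c_c = 113/332.5 = 0.3399.

0.340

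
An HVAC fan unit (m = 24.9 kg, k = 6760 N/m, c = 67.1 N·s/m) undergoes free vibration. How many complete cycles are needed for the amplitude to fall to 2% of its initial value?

8 cycles

ζ = c/(2√(km)) = 67.1/(2√(6760 × 24.9)) = 67.1/820.5 = 0.08177.
Logarithmic decrement δ = 2πζ/√(1 − ζ²) = 2π × 0.08177/√(1 − 0.00669) = 0.5155.
x_n/x₀ = e^(−nδ) ≤ 0.02; take ln: n ≥ ln(1/0.02)/δ = 3.912/0.5155 = 7.588.
So 8 complete cycles are required.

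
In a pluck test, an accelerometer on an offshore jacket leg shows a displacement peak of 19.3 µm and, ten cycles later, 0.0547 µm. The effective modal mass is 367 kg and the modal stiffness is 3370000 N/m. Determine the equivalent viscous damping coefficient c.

Logarithmic decrement δ = (1/n)·ln(x₀/x_n) = (1/10)·ln(19.3/0.0547) = (1/10)·ln(352.8) = 0.5866.
ζ = δ/√(4π² + δ²) = 0.5866/√(39.48 + 0.344) = 0.5866/6.311 = 0.09296.
c = ζ · 2√(km) = 0.09296 × 2√(3370000 × 367) = 0.09296 × 70340 = 6538 N·s/m.

6540 N·s/m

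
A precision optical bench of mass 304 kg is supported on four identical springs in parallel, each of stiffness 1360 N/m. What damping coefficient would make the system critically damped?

2570 N·s/m

Parallel springs add: k_eq = 4 × 1360 = 5440 N/m.
c_c = 2√(k_eq·m) = 2√(5440 × 304) = 2 × 1286 = 2572 N·s/m.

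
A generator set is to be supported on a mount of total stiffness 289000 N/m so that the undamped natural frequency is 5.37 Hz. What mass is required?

ω_n = 2πf_n = 2π × 5.37 = 33.74 rad/s.
m = k/ω_n² = 289000/33.74² = 289000/1138 = 253.9 kg.

254 kg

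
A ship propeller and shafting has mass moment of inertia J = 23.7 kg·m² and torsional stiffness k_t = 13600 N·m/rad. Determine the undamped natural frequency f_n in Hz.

ω_n = √(k_t/J) = √(13600/23.7) = √573.8 = 23.95 rad/s.
f_n = ω_n/(2π) = 23.95/6.283 = 3.813 Hz.

3.81 Hz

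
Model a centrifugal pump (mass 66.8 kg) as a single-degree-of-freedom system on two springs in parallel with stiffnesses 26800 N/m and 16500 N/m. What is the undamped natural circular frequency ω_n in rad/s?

25.5 rad/s

Parallel springs add: k_eq = 26800 + 16500 = 43300 N/m.
ω_n = √(k_eq/m) = √(43300/66.8) = √648.2 = 25.46 rad/s.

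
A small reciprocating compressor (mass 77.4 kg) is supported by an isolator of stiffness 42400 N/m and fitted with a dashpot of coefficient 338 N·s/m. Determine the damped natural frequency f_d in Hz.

3.71 Hz

ω_n = √(k/m) = √(42400/77.4) = 23.41 rad/s.
Critical damping c_c = 2√(k·m) = 2√(42400 × 77.4) = 3623 N·s/m, so ζ = c/c_c = 338/3623 = 0.09329.
ω_d = ω_n√(1 − ζ²) = 23.41 × √(1 − 0.00870) = 23.30 rad/s.
f_d = ω_d/(2π) = 3.709 Hz.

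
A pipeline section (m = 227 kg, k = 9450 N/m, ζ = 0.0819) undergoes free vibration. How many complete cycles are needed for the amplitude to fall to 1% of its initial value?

Logarithmic decrement δ = 2πζ/√(1 − ζ²) = 2π × 0.08190/√(1 − 0.00671) = 0.5163.
x_n/x₀ = e^(−nδ) ≤ 0.01; take ln: n ≥ ln(1/0.01)/δ = 4.605/0.5163 = 8.919.
So 9 complete cycles are required.

9 cycles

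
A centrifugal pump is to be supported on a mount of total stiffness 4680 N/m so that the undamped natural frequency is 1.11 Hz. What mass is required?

96.2 kg

ω_n = 2πf_n = 2π × 1.11 = 6.974 rad/s.
m = k/ω_n² = 4680/6.974² = 4680/48.64 = 96.21 kg.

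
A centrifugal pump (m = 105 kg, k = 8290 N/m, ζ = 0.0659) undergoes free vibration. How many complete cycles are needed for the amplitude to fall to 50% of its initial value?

Logarithmic decrement δ = 2πζ/√(1 − ζ²) = 2π × 0.06590/√(1 − 0.00434) = 0.4150.
x_n/x₀ = e^(−nδ) ≤ 0.5; take ln: n ≥ ln(1/0.5)/δ = 0.6931/0.4150 = 1.670.
So 2 complete cycles are required.

2 cycles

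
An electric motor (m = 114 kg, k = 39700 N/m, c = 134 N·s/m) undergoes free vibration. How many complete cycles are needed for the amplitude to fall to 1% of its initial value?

24 cycles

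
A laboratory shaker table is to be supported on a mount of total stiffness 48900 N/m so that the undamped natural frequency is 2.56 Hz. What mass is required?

189 kg

ω_n = 2πf_n = 2π × 2.56 = 16.08 rad/s.
m = k/ω_n² = 48900/16.08² = 48900/258.7 = 189.0 kg.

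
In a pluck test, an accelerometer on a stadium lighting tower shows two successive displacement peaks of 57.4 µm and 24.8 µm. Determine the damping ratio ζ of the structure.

Logarithmic decrement δ = (1/n)·ln(x₀/x_n) = (1/1)·ln(57.4/24.8) = (1/1)·ln(2.315) = 0.8392.
ζ = δ/√(4π² + δ²) = 0.8392/√(39.48 + 0.704) = 0.8392/6.339 = 0.1324.

0.132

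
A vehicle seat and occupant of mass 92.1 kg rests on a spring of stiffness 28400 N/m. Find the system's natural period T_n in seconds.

0.358 s

ω_n = √(k/m) = √(28400/92.1) = √308.4 = 17.56 rad/s.
T_n = 2π/ω_n = 6.283/17.56 = 0.3578 s.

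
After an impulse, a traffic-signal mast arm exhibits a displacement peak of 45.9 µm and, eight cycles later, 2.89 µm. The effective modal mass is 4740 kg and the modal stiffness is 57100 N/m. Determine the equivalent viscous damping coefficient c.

Logarithmic decrement δ = (1/n)·ln(x₀/x_n) = (1/8)·ln(45.9/2.89) = (1/8)·ln(15.88) = 0.3457.
ζ = δ/√(4π² + δ²) = 0.3457/√(39.48 + 0.119) = 0.3457/6.293 = 0.05493.
c = ζ · 2√(km) = 0.05493 × 2√(57100 × 4740) = 0.05493 × 32900 = 1807 N·s/m.

1810 N·s/m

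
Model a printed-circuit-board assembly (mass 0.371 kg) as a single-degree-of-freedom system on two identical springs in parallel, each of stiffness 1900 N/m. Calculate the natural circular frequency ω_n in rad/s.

101 rad/s

Parallel springs add: k_eq = 2 × 1900 = 3800 N/m.
ω_n = √(k_eq/m) = √(3800/0.371) = √10240 = 101.2 rad/s.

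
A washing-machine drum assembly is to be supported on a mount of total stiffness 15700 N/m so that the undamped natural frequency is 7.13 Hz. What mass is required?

7.82 kg

ω_n = 2πf_n = 2π × 7.13 = 44.80 rad/s.
m = k/ω_n² = 15700/44.80² = 15700/2007 = 7.823 kg.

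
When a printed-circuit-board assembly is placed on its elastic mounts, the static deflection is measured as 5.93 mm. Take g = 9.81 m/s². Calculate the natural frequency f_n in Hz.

6.47 Hz

ω_n = √(g/δ_st) = √(9.81/0.00593) = √1654 = 40.67 rad/s.
f_n = ω_n/(2π) = 40.67/6.283 = 6.473 Hz.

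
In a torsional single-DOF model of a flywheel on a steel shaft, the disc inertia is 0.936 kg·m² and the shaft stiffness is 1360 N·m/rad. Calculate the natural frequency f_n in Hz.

6.07 Hz

ω_n = √(k_t/J) = √(1360/0.936) = √1453 = 38.12 rad/s.
f_n = ω_n/(2π) = 38.12/6.283 = 6.067 Hz.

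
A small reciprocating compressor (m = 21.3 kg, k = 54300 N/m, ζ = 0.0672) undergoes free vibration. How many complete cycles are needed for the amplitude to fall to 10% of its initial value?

6 cycles

Logarithmic decrement δ = 2πζ/√(1 − ζ²) = 2π × 0.06720/√(1 − 0.00452) = 0.4232.
x_n/x₀ = e^(−nδ) ≤ 0.1; take ln: n ≥ ln(1/0.1)/δ = 2.303/0.4232 = 5.441.
So 6 complete cycles are required.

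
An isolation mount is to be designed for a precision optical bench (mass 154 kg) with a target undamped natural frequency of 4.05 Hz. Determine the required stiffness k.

99700 N/m

ω_n = 2πf_n = 2π × 4.05 = 25.45 rad/s.
k = m·ω_n² = 154 × 25.45² = 154 × 647.5 = 99720 N/m.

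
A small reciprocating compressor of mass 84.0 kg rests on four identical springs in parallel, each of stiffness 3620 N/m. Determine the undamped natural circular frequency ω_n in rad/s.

Parallel springs add: k_eq = 4 × 3620 = 14480 N/m.
ω_n = √(k_eq/m) = √(14480/84.0) = √172.4 = 13.13 rad/s.

13.1 rad/s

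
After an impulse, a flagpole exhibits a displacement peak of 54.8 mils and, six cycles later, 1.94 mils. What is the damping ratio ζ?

0.0883

Logarithmic decrement δ = (1/n)·ln(x₀/x_n) = (1/6)·ln(54.8/1.94) = (1/6)·ln(28.25) = 0.5568.
ζ = δ/√(4π² + δ²) = 0.5568/√(39.48 + 0.310) = 0.5568/6.308 = 0.08828.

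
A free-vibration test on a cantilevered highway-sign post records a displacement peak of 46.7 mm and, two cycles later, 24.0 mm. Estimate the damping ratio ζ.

0.0529

Logarithmic decrement δ = (1/n)·ln(x₀/x_n) = (1/2)·ln(46.7/24.0) = (1/2)·ln(1.946) = 0.3328.
ζ = δ/√(4π² + δ²) = 0.3328/√(39.48 + 0.111) = 0.3328/6.292 = 0.05290.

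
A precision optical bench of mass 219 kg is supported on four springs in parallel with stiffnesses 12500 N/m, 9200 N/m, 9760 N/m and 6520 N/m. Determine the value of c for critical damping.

5770 N·s/m

Parallel springs add: k_eq = 12500 + 9200 + 9760 + 6520 = 37980 N/m.
c_c = 2√(k_eq·m) = 2√(37980 × 219) = 2 × 2884 = 5768 N·s/m.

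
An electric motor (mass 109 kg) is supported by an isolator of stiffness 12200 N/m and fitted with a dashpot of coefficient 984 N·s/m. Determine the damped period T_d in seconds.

0.657 s

ω_n = √(k/m) = √(12200/109) = 10.58 rad/s.
Critical damping c_c = 2√(k·m) = 2√(12200 × 109) = 2306 N·s/m, so ζ = c/c_c = 984/2306 = 0.4267.
ω_d = ω_n√(1 − ζ²) = 10.58 × √(1 − 0.182) = 9.568 rad/s.
T_d = 2π/ω_d = 0.6567 s.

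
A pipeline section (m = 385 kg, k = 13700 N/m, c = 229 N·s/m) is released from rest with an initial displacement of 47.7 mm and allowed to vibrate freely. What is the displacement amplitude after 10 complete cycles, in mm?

ζ = c/(2√(km)) = 229/(2√(13700 × 385)) = 229/4593 = 0.04986.
Logarithmic decrement δ = 2πζ/√(1 − ζ²) = 2π × 0.04986/√(1 − 0.00249) = 0.3136.
After n cycles, x_n/x₀ = e^(−nδ), so x_10 = 47.7 × e^(−10 × 0.3136) = 47.7 × 0.04344 = 2.072 mm.

2.07 mm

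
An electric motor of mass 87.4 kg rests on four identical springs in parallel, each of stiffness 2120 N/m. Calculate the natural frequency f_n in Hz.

Parallel springs add: k_eq = 4 × 2120 = 8480 N/m.
ω_n = √(k_eq/m) = √(8480/87.4) = √97.03 = 9.850 rad/s.
f_n = ω_n/(2π) = 9.850/6.283 = 1.568 Hz.

1.57 Hz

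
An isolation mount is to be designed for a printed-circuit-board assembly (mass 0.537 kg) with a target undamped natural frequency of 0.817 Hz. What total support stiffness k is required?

ω_n = 2πf_n = 2π × 0.817 = 5.133 rad/s.
k = m·ω_n² = 0.537 × 5.133² = 0.537 × 26.35 = 14.15 N/m.

14.2 N/m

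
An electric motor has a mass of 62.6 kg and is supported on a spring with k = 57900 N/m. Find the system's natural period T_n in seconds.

ω_n = √(k/m) = √(57900/62.6) = √924.9 = 30.41 rad/s.
T_n = 2π/ω_n = 6.283/30.41 = 0.2066 s.

0.207 s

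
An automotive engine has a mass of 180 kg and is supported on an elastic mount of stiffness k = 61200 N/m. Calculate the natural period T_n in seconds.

0.341 s

ω_n = √(k/m) = √(61200/180) = √340.0 = 18.44 rad/s.
T_n = 2π/ω_n = 6.283/18.44 = 0.3408 s.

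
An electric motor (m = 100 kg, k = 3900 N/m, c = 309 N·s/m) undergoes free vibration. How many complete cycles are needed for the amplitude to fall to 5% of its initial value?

ζ = c/(2√(km)) = 309/(2√(3900 × 100)) = 309/1249 = 0.2474.
Logarithmic decrement δ = 2πζ/√(1 − ζ²) = 2π × 0.2474/√(1 − 0.0612) = 1.604.
x_n/x₀ = e^(−nδ) ≤ 0.05; take ln: n ≥ ln(1/0.05)/δ = 2.996/1.604 = 1.867.
So 2 complete cycles are required.

2 cycles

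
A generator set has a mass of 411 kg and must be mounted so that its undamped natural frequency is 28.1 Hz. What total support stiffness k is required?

ω_n = 2πf_n = 2π × 28.1 = 176.6 rad/s.
k = m·ω_n² = 411 × 176.6² = 411 × 31170 = 12810000 N/m.

12800000 N/m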